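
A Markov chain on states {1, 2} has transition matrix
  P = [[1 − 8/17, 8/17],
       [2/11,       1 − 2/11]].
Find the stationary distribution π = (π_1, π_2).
π_1 = 17/61, π_2 = 44/61

Solve πP = π with π_1 + π_2 = 1. From πP = π: π_1 · (1 − 8/17) + π_2 · 2/11 = π_1 ⇒ π_2 · 2/11 = π_1 · 8/17 ⇒ π_2/π_1 = (8/17)/(2/11) = 44/17. Together with π_1 + π_2 = 1:
  π_1 = (2/11)/(8/17 + 2/11) = (2/11)/(122/187) = 17/61,
  π_2 = (8/17)/(8/17 + 2/11) = (8/17)/(122/187) = 44/61.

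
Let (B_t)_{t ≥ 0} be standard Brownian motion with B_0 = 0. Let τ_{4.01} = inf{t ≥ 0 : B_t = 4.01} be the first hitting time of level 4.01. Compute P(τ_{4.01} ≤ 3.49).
P(τ_{4.01} ≤ 3.49) = 2(1 − Φ(4.01/√3.49)) = 2(1 − Φ(2.1465)) ≈ 0.0318

By the reflection principle for standard BM, P(τ_b ≤ t) = 2 · P(B_t ≥ b). Since B_t ~ N(0, t), P(B_t ≥ 4.01) = 1 − Φ(4.01/√t) = 1 − Φ(4.01/√3.49) = 1 − Φ(2.1465) ≈ 0.01592. Doubling: P(τ_{4.01} ≤ 3.49) ≈ 2 · 0.01592 = 0.03184 ≈ 0.0318.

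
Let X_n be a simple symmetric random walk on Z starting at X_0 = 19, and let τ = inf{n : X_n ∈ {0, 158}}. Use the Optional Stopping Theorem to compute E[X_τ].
E[X_τ] = 19

X_n is a martingale and τ is a bounded-mean stopping time (indeed τ is finite a.s. with bounded expectation since the walk is in a bounded region). By the OST, E[X_τ] = E[X_0] = 19. Equivalently: E[X_τ] = 158 · P(hit 158 first) + 0 · P(hit 0 first) = 158 · (19/158) = 19.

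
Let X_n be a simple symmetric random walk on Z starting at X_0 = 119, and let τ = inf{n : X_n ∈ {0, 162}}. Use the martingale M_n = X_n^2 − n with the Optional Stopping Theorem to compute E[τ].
E[τ] = 5117

M_n = X_n^2 − n is a martingale (since E[X_{n+1}^2 | F_n] = X_n^2 + 1). By OST (τ has finite mean in a bounded region), E[M_τ] = E[M_0] = X_0^2 − 0 = 119^2 = 14161. Also E[M_τ] = E[X_τ^2] − E[τ]. The walk exits at 0 or 162, with P(hit 162 first) = 119/162, so E[X_τ^2] = 162^2 · 119/162 + 0 = 19278. Thus E[τ] = E[X_τ^2] − E[M_τ] = 19278 − 14161 = 5117 = 119(162 − 119) = 5117.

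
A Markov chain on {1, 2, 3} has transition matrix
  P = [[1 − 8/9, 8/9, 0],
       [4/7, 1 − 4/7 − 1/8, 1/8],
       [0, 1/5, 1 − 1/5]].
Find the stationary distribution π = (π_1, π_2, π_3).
π = (36/127, 56/127, 35/127)

This is a birth-death chain on three states, which satisfies detailed balance: π_1 · P_{12} = π_2 · P_{21} and π_2 · P_{23} = π_3 · P_{32}.
From π_1 · 8/9 = π_2 · 4/7: π_2/π_1 = (8/9)/(4/7) = 14/9.
From π_2 · 1/8 = π_3 · 1/5: π_3/π_2 = (1/8)/(1/5) = 5/8.
Take π_1 proportional to 1; then unnormalized π = (1, 14/9, 35/36). Normalize by dividing by the sum 127/36:
  π = (36/127, 56/127, 35/127).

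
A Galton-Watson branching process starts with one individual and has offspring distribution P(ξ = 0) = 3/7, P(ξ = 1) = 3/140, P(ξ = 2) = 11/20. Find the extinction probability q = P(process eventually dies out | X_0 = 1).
q = 60/77

The pgf is f(s) = 3/7 + 3/140·s + 11/20·s². The extinction probability q is the smallest fixed point of f in [0, 1]. Setting s = f(s):
  11/20·s² + (3/140 − 1)·s + 3/7 = 0
  11/20·s² − (3/7 + 11/20)·s + 3/7 = 0
which factors as (s − 1)·(11/20·s − 3/7) = 0, giving roots s = 1 and s = (3/7)/(11/20) = 60/77.
Mean offspring μ = 3/140 + 2·11/20 = 157/140 > 1 (supercritical), so q < 1. The extinction probability is the smaller root: q = (3/7)/(11/20) = 60/77.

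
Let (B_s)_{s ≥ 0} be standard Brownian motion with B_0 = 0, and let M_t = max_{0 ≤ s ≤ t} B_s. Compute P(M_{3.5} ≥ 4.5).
P(M_{3.5} ≥ 4.5) = 2·P(B_{3.5} ≥ 4.5) = 2(1 − Φ(4.5/√3.5)) ≈ 0.0162

By the reflection principle for Brownian motion, P(M_t ≥ a) = 2 · P(B_t ≥ a) for a ≥ 0. Since B_t ~ N(0, t), P(B_t ≥ 4.5) = 1 − Φ(4.5/√t) = 1 − Φ(4.5/√3.5) = 1 − Φ(2.4054). So
  P(M_{3.5} ≥ 4.5) = 2(1 − Φ(2.4054)) ≈ 0.0162.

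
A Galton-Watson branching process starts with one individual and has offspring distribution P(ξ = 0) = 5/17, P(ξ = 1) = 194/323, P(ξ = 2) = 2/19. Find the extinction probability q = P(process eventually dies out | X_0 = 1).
q = 1

Mean offspring μ = 0·5/17 + 1·194/323 + 2·2/19 = 262/323 ≤ 1. For μ ≤ 1 with offspring not concentrated at 1, the Galton-Watson process goes extinct almost surely, so q = 1.
(Algebraic check: The pgf is f(s) = 5/17 + 194/323·s + 2/19·s². The extinction probability q is the smallest fixed point of f in [0, 1]. Setting s = f(s):
  2/19·s² + (194/323 − 1)·s + 5/17 = 0
  2/19·s² − (5/17 + 2/19)·s + 5/17 = 0
which factors as (s − 1)·(2/19·s − 5/17) = 0, giving roots s = 1 and s = (5/17)/(2/19) = 95/34. Since 95/34 ≥ 1, the smallest root in [0, 1] is s = 1.)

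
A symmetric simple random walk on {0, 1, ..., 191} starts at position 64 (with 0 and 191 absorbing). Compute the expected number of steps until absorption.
E[τ | X_0 = 64] = 8128

Let v_k = E[τ | X_0 = k]. Boundary: v_0 = v_191 = 0. Recurrence: v_k = 1 + (v_{k-1} + v_{k+1})/2 for 1 ≤ k ≤ 190. The particular solution to v_k − (v_{k-1} + v_{k+1})/2 = 1 is v_k = −k^2. Adding homogeneous solution A + B k and matching boundaries gives v_k = k (191 − k). Substituting k = 64: v_64 = 64 · 127 = 8128.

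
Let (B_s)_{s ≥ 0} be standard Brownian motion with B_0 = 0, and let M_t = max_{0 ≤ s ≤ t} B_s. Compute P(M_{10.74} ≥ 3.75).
P(M_{10.74} ≥ 3.75) = 2·P(B_{10.74} ≥ 3.75) = 2(1 − Φ(3.75/√10.74)) ≈ 0.2525

By the reflection principle for Brownian motion, P(M_t ≥ a) = 2 · P(B_t ≥ a) for a ≥ 0. Since B_t ~ N(0, t), P(B_t ≥ 3.75) = 1 − Φ(3.75/√t) = 1 − Φ(3.75/√10.74) = 1 − Φ(1.1443). So
  P(M_{10.74} ≥ 3.75) = 2(1 − Φ(1.1443)) ≈ 0.2525.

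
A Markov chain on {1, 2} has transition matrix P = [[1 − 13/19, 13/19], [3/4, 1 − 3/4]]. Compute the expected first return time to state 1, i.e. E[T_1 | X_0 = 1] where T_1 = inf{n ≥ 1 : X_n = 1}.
E[T_1 | X_0 = 1] = 1/π_1 = 109/57

For an irreducible recurrent Markov chain with stationary distribution π, E[T_i | X_0 = i] = 1/π_i (Kac's formula). Here π_1 = (3/4)/(13/19 + 3/4) = (3/4)/(109/76) = 57/109, so E[T_1 | X_0 = 1] = 1/π_1 = (13/19 + 3/4)/(3/4) = (109/76)/(3/4) = 109/57.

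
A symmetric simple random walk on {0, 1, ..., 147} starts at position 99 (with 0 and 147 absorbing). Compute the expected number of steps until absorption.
E[τ | X_0 = 99] = 4752

Let v_k = E[τ | X_0 = k]. Boundary: v_0 = v_147 = 0. Recurrence: v_k = 1 + (v_{k-1} + v_{k+1})/2 for 1 ≤ k ≤ 146. The particular solution to v_k − (v_{k-1} + v_{k+1})/2 = 1 is v_k = −k^2. Adding homogeneous solution A + B k and matching boundaries gives v_k = k (147 − k). Substituting k = 99: v_99 = 99 · 48 = 4752.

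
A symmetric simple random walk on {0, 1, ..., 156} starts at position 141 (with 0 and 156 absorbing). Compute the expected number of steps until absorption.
E[τ | X_0 = 141] = 2115

Let v_k = E[τ | X_0 = k]. Boundary: v_0 = v_156 = 0. Recurrence: v_k = 1 + (v_{k-1} + v_{k+1})/2 for 1 ≤ k ≤ 155. The particular solution to v_k − (v_{k-1} + v_{k+1})/2 = 1 is v_k = −k^2. Adding homogeneous solution A + B k and matching boundaries gives v_k = k (156 − k). Substituting k = 141: v_141 = 141 · 15 = 2115.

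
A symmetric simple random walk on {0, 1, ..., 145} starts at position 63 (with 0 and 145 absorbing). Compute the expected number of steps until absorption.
E[τ | X_0 = 63] = 5166

Let v_k = E[τ | X_0 = k]. Boundary: v_0 = v_145 = 0. Recurrence: v_k = 1 + (v_{k-1} + v_{k+1})/2 for 1 ≤ k ≤ 144. The particular solution to v_k − (v_{k-1} + v_{k+1})/2 = 1 is v_k = −k^2. Adding homogeneous solution A + B k and matching boundaries gives v_k = k (145 − k). Substituting k = 63: v_63 = 63 · 82 = 5166.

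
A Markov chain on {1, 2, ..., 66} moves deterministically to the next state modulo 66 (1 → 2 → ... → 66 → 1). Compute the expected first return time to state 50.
E[T_50 | X_0 = 50] = 66

The chain cycles deterministically, so starting at state 50 it returns in exactly 66 steps. Equivalently, the stationary distribution is uniform π_j = 1/66 for every state j, so by Kac's formula E[T_50] = 1/π_50 = 66.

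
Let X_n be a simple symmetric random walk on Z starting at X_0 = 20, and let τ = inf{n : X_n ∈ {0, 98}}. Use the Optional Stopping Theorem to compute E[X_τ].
E[X_τ] = 20

X_n is a martingale and τ is a bounded-mean stopping time (indeed τ is finite a.s. with bounded expectation since the walk is in a bounded region). By the OST, E[X_τ] = E[X_0] = 20. Equivalently: E[X_τ] = 98 · P(hit 98 first) + 0 · P(hit 0 first) = 98 · (20/98) = 20.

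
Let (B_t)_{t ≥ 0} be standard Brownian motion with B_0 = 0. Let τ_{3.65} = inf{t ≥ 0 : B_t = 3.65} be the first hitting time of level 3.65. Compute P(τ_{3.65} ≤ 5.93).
P(τ_{3.65} ≤ 5.93) = 2(1 − Φ(3.65/√5.93)) = 2(1 − Φ(1.4989)) ≈ 0.1339

By the reflection principle for standard BM, P(τ_b ≤ t) = 2 · P(B_t ≥ b). Since B_t ~ N(0, t), P(B_t ≥ 3.65) = 1 − Φ(3.65/√t) = 1 − Φ(3.65/√5.93) = 1 − Φ(1.4989) ≈ 0.06695. Doubling: P(τ_{3.65} ≤ 5.93) ≈ 2 · 0.06695 = 0.13390 ≈ 0.1339.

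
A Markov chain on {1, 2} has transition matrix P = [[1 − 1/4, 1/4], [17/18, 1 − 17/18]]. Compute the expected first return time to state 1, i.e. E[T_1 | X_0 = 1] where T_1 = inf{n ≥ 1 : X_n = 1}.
E[T_1 | X_0 = 1] = 1/π_1 = 43/34

For an irreducible recurrent Markov chain with stationary distribution π, E[T_i | X_0 = i] = 1/π_i (Kac's formula). Here π_1 = (17/18)/(1/4 + 17/18) = (17/18)/(43/36) = 34/43, so E[T_1 | X_0 = 1] = 1/π_1 = (1/4 + 17/18)/(17/18) = (43/36)/(17/18) = 43/34.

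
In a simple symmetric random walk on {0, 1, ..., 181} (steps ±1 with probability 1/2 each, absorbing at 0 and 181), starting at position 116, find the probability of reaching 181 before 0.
P(hit 181 before 0) = 116/181

Let u_k = P(hit 181 before 0 | start at k). Then u_0 = 0, u_181 = 1, and u_k = u_{k-1}/2 + u_{k+1}/2 for 1 ≤ k ≤ 180. This harmonic recurrence is solved by u_k = k/181, giving u_116 = 116/181.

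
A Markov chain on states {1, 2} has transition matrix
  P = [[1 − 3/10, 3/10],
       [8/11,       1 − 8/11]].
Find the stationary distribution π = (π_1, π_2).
π_1 = 80/113, π_2 = 33/113

Solve πP = π with π_1 + π_2 = 1. From πP = π: π_1 · (1 − 3/10) + π_2 · 8/11 = π_1 ⇒ π_2 · 8/11 = π_1 · 3/10 ⇒ π_2/π_1 = (3/10)/(8/11) = 33/80. Together with π_1 + π_2 = 1:
  π_1 = (8/11)/(3/10 + 8/11) = (8/11)/(113/110) = 80/113,
  π_2 = (3/10)/(3/10 + 8/11) = (3/10)/(113/110) = 33/113.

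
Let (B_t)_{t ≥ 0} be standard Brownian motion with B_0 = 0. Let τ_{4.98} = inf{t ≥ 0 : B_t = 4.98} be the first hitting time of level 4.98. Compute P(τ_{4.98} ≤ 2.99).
P(τ_{4.98} ≤ 2.99) = 2(1 − Φ(4.98/√2.99)) = 2(1 − Φ(2.8800)) ≈ 0.0040

By the reflection principle for standard BM, P(τ_b ≤ t) = 2 · P(B_t ≥ b). Since B_t ~ N(0, t), P(B_t ≥ 4.98) = 1 − Φ(4.98/√t) = 1 − Φ(4.98/√2.99) = 1 − Φ(2.8800) ≈ 0.00199. Doubling: P(τ_{4.98} ≤ 2.99) ≈ 2 · 0.00199 = 0.00398 ≈ 0.0040.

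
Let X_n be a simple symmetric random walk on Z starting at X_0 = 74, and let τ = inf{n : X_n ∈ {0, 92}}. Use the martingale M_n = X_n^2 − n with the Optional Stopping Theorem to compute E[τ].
E[τ] = 1332

M_n = X_n^2 − n is a martingale (since E[X_{n+1}^2 | F_n] = X_n^2 + 1). By OST (τ has finite mean in a bounded region), E[M_τ] = E[M_0] = X_0^2 − 0 = 74^2 = 5476. Also E[M_τ] = E[X_τ^2] − E[τ]. The walk exits at 0 or 92, with P(hit 92 first) = 74/92, so E[X_τ^2] = 92^2 · 74/92 + 0 = 6808. Thus E[τ] = E[X_τ^2] − E[M_τ] = 6808 − 5476 = 1332 = 74(92 − 74) = 1332.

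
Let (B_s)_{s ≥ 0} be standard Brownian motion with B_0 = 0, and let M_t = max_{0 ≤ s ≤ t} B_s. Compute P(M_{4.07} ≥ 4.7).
P(M_{4.07} ≥ 4.7) = 2·P(B_{4.07} ≥ 4.7) = 2(1 − Φ(4.7/√4.07)) ≈ 0.0198

By the reflection principle for Brownian motion, P(M_t ≥ a) = 2 · P(B_t ≥ a) for a ≥ 0. Since B_t ~ N(0, t), P(B_t ≥ 4.7) = 1 − Φ(4.7/√t) = 1 − Φ(4.7/√4.07) = 1 − Φ(2.3297). So
  P(M_{4.07} ≥ 4.7) = 2(1 − Φ(2.3297)) ≈ 0.0198.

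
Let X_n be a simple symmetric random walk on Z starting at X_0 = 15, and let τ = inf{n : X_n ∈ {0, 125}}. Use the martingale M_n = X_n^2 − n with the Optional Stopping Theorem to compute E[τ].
E[τ] = 1650

M_n = X_n^2 − n is a martingale (since E[X_{n+1}^2 | F_n] = X_n^2 + 1). By OST (τ has finite mean in a bounded region), E[M_τ] = E[M_0] = X_0^2 − 0 = 15^2 = 225. Also E[M_τ] = E[X_τ^2] − E[τ]. The walk exits at 0 or 125, with P(hit 125 first) = 15/125, so E[X_τ^2] = 125^2 · 15/125 + 0 = 1875. Thus E[τ] = E[X_τ^2] − E[M_τ] = 1875 − 225 = 1650 = 15(125 − 15) = 1650.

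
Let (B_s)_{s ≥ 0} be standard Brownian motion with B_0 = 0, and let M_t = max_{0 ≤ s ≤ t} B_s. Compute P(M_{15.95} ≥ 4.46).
P(M_{15.95} ≥ 4.46) = 2·P(B_{15.95} ≥ 4.46) = 2(1 − Φ(4.46/√15.95)) ≈ 0.2641

By the reflection principle for Brownian motion, P(M_t ≥ a) = 2 · P(B_t ≥ a) for a ≥ 0. Since B_t ~ N(0, t), P(B_t ≥ 4.46) = 1 − Φ(4.46/√t) = 1 − Φ(4.46/√15.95) = 1 − Φ(1.1167). So
  P(M_{15.95} ≥ 4.46) = 2(1 − Φ(1.1167)) ≈ 0.2641.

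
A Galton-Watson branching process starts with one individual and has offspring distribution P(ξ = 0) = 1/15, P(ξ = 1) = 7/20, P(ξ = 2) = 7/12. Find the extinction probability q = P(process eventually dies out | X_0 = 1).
q = 4/35

The pgf is f(s) = 1/15 + 7/20·s + 7/12·s². The extinction probability q is the smallest fixed point of f in [0, 1]. Setting s = f(s):
  7/12·s² + (7/20 − 1)·s + 1/15 = 0
  7/12·s² − (1/15 + 7/12)·s + 1/15 = 0
which factors as (s − 1)·(7/12·s − 1/15) = 0, giving roots s = 1 and s = (1/15)/(7/12) = 4/35.
Mean offspring μ = 7/20 + 2·7/12 = 91/60 > 1 (supercritical), so q < 1. The extinction probability is the smaller root: q = (1/15)/(7/12) = 4/35.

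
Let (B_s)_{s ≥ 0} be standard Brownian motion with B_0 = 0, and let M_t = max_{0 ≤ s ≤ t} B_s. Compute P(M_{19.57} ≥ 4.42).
P(M_{19.57} ≥ 4.42) = 2·P(B_{19.57} ≥ 4.42) = 2(1 − Φ(4.42/√19.57)) ≈ 0.3177

By the reflection principle for Brownian motion, P(M_t ≥ a) = 2 · P(B_t ≥ a) for a ≥ 0. Since B_t ~ N(0, t), P(B_t ≥ 4.42) = 1 − Φ(4.42/√t) = 1 − Φ(4.42/√19.57) = 1 − Φ(0.9991). So
  P(M_{19.57} ≥ 4.42) = 2(1 − Φ(0.9991)) ≈ 0.3177.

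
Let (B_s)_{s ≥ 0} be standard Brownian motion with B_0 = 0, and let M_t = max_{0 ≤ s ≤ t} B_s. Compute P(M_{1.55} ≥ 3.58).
P(M_{1.55} ≥ 3.58) = 2·P(B_{1.55} ≥ 3.58) = 2(1 − Φ(3.58/√1.55)) ≈ 0.0040

By the reflection principle for Brownian motion, P(M_t ≥ a) = 2 · P(B_t ≥ a) for a ≥ 0. Since B_t ~ N(0, t), P(B_t ≥ 3.58) = 1 − Φ(3.58/√t) = 1 − Φ(3.58/√1.55) = 1 − Φ(2.8755). So
  P(M_{1.55} ≥ 3.58) = 2(1 − Φ(2.8755)) ≈ 0.0040.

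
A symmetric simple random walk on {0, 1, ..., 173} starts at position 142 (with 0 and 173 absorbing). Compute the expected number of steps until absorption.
E[τ | X_0 = 142] = 4402

Let v_k = E[τ | X_0 = k]. Boundary: v_0 = v_173 = 0. Recurrence: v_k = 1 + (v_{k-1} + v_{k+1})/2 for 1 ≤ k ≤ 172. The particular solution to v_k − (v_{k-1} + v_{k+1})/2 = 1 is v_k = −k^2. Adding homogeneous solution A + B k and matching boundaries gives v_k = k (173 − k). Substituting k = 142: v_142 = 142 · 31 = 4402.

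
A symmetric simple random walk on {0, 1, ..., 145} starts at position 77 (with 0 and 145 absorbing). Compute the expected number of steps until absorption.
E[τ | X_0 = 77] = 5236

Let v_k = E[τ | X_0 = k]. Boundary: v_0 = v_145 = 0. Recurrence: v_k = 1 + (v_{k-1} + v_{k+1})/2 for 1 ≤ k ≤ 144. The particular solution to v_k − (v_{k-1} + v_{k+1})/2 = 1 is v_k = −k^2. Adding homogeneous solution A + B k and matching boundaries gives v_k = k (145 − k). Substituting k = 77: v_77 = 77 · 68 = 5236.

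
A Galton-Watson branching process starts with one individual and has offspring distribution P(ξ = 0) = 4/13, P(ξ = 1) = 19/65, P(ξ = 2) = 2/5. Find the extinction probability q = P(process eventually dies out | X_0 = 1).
q = 10/13

The pgf is f(s) = 4/13 + 19/65·s + 2/5·s². The extinction probability q is the smallest fixed point of f in [0, 1]. Setting s = f(s):
  2/5·s² + (19/65 − 1)·s + 4/13 = 0
  2/5·s² − (4/13 + 2/5)·s + 4/13 = 0
which factors as (s − 1)·(2/5·s − 4/13) = 0, giving roots s = 1 and s = (4/13)/(2/5) = 10/13.
Mean offspring μ = 19/65 + 2·2/5 = 71/65 > 1 (supercritical), so q < 1. The extinction probability is the smaller root: q = (4/13)/(2/5) = 10/13.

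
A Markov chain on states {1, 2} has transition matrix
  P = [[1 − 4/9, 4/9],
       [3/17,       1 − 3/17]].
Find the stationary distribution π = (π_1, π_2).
π_1 = 27/95, π_2 = 68/95

Solve πP = π with π_1 + π_2 = 1. From πP = π: π_1 · (1 − 4/9) + π_2 · 3/17 = π_1 ⇒ π_2 · 3/17 = π_1 · 4/9 ⇒ π_2/π_1 = (4/9)/(3/17) = 68/27. Together with π_1 + π_2 = 1:
  π_1 = (3/17)/(4/9 + 3/17) = (3/17)/(95/153) = 27/95,
  π_2 = (4/9)/(4/9 + 3/17) = (4/9)/(95/153) = 68/95.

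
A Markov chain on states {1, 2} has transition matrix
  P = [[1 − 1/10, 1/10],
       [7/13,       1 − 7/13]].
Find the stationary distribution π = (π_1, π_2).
π_1 = 70/83, π_2 = 13/83

Solve πP = π with π_1 + π_2 = 1. From πP = π: π_1 · (1 − 1/10) + π_2 · 7/13 = π_1 ⇒ π_2 · 7/13 = π_1 · 1/10 ⇒ π_2/π_1 = (1/10)/(7/13) = 13/70. Together with π_1 + π_2 = 1:
  π_1 = (7/13)/(1/10 + 7/13) = (7/13)/(83/130) = 70/83,
  π_2 = (1/10)/(1/10 + 7/13) = (1/10)/(83/130) = 13/83.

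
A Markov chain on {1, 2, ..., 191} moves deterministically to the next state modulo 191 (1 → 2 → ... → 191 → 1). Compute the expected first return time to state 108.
E[T_108 | X_0 = 108] = 191

The chain cycles deterministically, so starting at state 108 it returns in exactly 191 steps. Equivalently, the stationary distribution is uniform π_j = 1/191 for every state j, so by Kac's formula E[T_108] = 1/π_108 = 191.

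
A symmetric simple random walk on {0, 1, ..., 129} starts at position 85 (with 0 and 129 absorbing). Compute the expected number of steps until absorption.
E[τ | X_0 = 85] = 3740

Let v_k = E[τ | X_0 = k]. Boundary: v_0 = v_129 = 0. Recurrence: v_k = 1 + (v_{k-1} + v_{k+1})/2 for 1 ≤ k ≤ 128. The particular solution to v_k − (v_{k-1} + v_{k+1})/2 = 1 is v_k = −k^2. Adding homogeneous solution A + B k and matching boundaries gives v_k = k (129 − k). Substituting k = 85: v_85 = 85 · 44 = 3740.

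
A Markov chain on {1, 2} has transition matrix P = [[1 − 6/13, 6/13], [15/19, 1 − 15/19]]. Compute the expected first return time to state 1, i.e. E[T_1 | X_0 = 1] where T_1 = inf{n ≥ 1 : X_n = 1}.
E[T_1 | X_0 = 1] = 1/π_1 = 103/65

For an irreducible recurrent Markov chain with stationary distribution π, E[T_i | X_0 = i] = 1/π_i (Kac's formula). Here π_1 = (15/19)/(6/13 + 15/19) = (15/19)/(309/247) = 65/103, so E[T_1 | X_0 = 1] = 1/π_1 = (6/13 + 15/19)/(15/19) = (309/247)/(15/19) = 103/65.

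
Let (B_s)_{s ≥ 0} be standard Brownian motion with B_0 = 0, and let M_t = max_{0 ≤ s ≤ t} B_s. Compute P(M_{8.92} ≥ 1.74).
P(M_{8.92} ≥ 1.74) = 2·P(B_{8.92} ≥ 1.74) = 2(1 − Φ(1.74/√8.92)) ≈ 0.5602

By the reflection principle for Brownian motion, P(M_t ≥ a) = 2 · P(B_t ≥ a) for a ≥ 0. Since B_t ~ N(0, t), P(B_t ≥ 1.74) = 1 − Φ(1.74/√t) = 1 − Φ(1.74/√8.92) = 1 − Φ(0.5826). So
  P(M_{8.92} ≥ 1.74) = 2(1 − Φ(0.5826)) ≈ 0.5602.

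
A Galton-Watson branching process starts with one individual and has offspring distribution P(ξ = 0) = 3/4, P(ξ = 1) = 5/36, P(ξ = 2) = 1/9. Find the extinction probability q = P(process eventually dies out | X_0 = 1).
q = 1

Mean offspring μ = 0·3/4 + 1·5/36 + 2·1/9 = 13/36 ≤ 1. For μ ≤ 1 with offspring not concentrated at 1, the Galton-Watson process goes extinct almost surely, so q = 1.
(Algebraic check: The pgf is f(s) = 3/4 + 5/36·s + 1/9·s². The extinction probability q is the smallest fixed point of f in [0, 1]. Setting s = f(s):
  1/9·s² + (5/36 − 1)·s + 3/4 = 0
  1/9·s² − (3/4 + 1/9)·s + 3/4 = 0
which factors as (s − 1)·(1/9·s − 3/4) = 0, giving roots s = 1 and s = (3/4)/(1/9) = 27/4. Since 27/4 ≥ 1, the smallest root in [0, 1] is s = 1.)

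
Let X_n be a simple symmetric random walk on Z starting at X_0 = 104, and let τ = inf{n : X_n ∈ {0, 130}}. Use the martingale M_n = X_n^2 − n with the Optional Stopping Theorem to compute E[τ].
E[τ] = 2704

M_n = X_n^2 − n is a martingale (since E[X_{n+1}^2 | F_n] = X_n^2 + 1). By OST (τ has finite mean in a bounded region), E[M_τ] = E[M_0] = X_0^2 − 0 = 104^2 = 10816. Also E[M_τ] = E[X_τ^2] − E[τ]. The walk exits at 0 or 130, with P(hit 130 first) = 104/130, so E[X_τ^2] = 130^2 · 104/130 + 0 = 13520. Thus E[τ] = E[X_τ^2] − E[M_τ] = 13520 − 10816 = 2704 = 104(130 − 104) = 2704.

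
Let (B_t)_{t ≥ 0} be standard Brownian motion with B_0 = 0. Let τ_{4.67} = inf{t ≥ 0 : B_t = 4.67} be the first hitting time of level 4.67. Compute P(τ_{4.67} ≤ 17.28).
P(τ_{4.67} ≤ 17.28) = 2(1 − Φ(4.67/√17.28)) = 2(1 − Φ(1.1234)) ≈ 0.2613

By the reflection principle for standard BM, P(τ_b ≤ t) = 2 · P(B_t ≥ b). Since B_t ~ N(0, t), P(B_t ≥ 4.67) = 1 − Φ(4.67/√t) = 1 − Φ(4.67/√17.28) = 1 − Φ(1.1234) ≈ 0.13063. Doubling: P(τ_{4.67} ≤ 17.28) ≈ 2 · 0.13063 = 0.26126 ≈ 0.2613.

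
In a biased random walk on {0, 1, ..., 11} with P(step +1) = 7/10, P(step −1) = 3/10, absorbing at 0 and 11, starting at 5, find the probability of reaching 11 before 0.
P(hit 11 before 0) = (1 − (3/7)^5) / (1 − (3/7)^11) = 487184509/494287399

Let u_k denote P(reach 11 before 0 | start at k). Boundary: u_0 = 0, u_11 = 1. Recurrence: u_k = 7/10·u_{k+1} + 3/10·u_{k-1} for 1 ≤ k ≤ 10. Try u_k = A + B·r^k with r = q/p = (3/10)/(7/10) = 3/7. Substitution satisfies the recurrence; boundary conditions give:
  u_k = (1 − r^k) / (1 − r^N) = (1 − (3/7)^5) / (1 − (3/7)^11) = 487184509/494287399.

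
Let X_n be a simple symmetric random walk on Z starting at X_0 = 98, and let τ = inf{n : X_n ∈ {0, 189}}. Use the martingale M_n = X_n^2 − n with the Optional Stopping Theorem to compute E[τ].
E[τ] = 8918

M_n = X_n^2 − n is a martingale (since E[X_{n+1}^2 | F_n] = X_n^2 + 1). By OST (τ has finite mean in a bounded region), E[M_τ] = E[M_0] = X_0^2 − 0 = 98^2 = 9604. Also E[M_τ] = E[X_τ^2] − E[τ]. The walk exits at 0 or 189, with P(hit 189 first) = 98/189, so E[X_τ^2] = 189^2 · 98/189 + 0 = 18522. Thus E[τ] = E[X_τ^2] − E[M_τ] = 18522 − 9604 = 8918 = 98(189 − 98) = 8918.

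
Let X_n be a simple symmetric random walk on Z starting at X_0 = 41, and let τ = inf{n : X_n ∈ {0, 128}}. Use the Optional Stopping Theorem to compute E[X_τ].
E[X_τ] = 41

X_n is a martingale and τ is a bounded-mean stopping time (indeed τ is finite a.s. with bounded expectation since the walk is in a bounded region). By the OST, E[X_τ] = E[X_0] = 41. Equivalently: E[X_τ] = 128 · P(hit 128 first) + 0 · P(hit 0 first) = 128 · (41/128) = 41.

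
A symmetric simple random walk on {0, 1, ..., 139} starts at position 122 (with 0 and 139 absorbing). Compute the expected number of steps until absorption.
E[τ | X_0 = 122] = 2074

Let v_k = E[τ | X_0 = k]. Boundary: v_0 = v_139 = 0. Recurrence: v_k = 1 + (v_{k-1} + v_{k+1})/2 for 1 ≤ k ≤ 138. The particular solution to v_k − (v_{k-1} + v_{k+1})/2 = 1 is v_k = −k^2. Adding homogeneous solution A + B k and matching boundaries gives v_k = k (139 − k). Substituting k = 122: v_122 = 122 · 17 = 2074.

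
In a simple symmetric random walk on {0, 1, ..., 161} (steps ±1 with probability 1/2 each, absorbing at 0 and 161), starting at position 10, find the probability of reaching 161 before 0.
P(hit 161 before 0) = 10/161

Let u_k = P(hit 161 before 0 | start at k). Then u_0 = 0, u_161 = 1, and u_k = u_{k-1}/2 + u_{k+1}/2 for 1 ≤ k ≤ 160. This harmonic recurrence is solved by u_k = k/161, giving u_10 = 10/161.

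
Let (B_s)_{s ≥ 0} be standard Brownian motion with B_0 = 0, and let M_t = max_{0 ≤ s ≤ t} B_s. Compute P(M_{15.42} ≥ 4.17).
P(M_{15.42} ≥ 4.17) = 2·P(B_{15.42} ≥ 4.17) = 2(1 − Φ(4.17/√15.42)) ≈ 0.2883

By the reflection principle for Brownian motion, P(M_t ≥ a) = 2 · P(B_t ≥ a) for a ≥ 0. Since B_t ~ N(0, t), P(B_t ≥ 4.17) = 1 − Φ(4.17/√t) = 1 − Φ(4.17/√15.42) = 1 − Φ(1.0619). So
  P(M_{15.42} ≥ 4.17) = 2(1 − Φ(1.0619)) ≈ 0.2883.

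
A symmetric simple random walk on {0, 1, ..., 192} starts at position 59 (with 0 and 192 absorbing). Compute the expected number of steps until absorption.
E[τ | X_0 = 59] = 7847

Let v_k = E[τ | X_0 = k]. Boundary: v_0 = v_192 = 0. Recurrence: v_k = 1 + (v_{k-1} + v_{k+1})/2 for 1 ≤ k ≤ 191. The particular solution to v_k − (v_{k-1} + v_{k+1})/2 = 1 is v_k = −k^2. Adding homogeneous solution A + B k and matching boundaries gives v_k = k (192 − k). Substituting k = 59: v_59 = 59 · 133 = 7847.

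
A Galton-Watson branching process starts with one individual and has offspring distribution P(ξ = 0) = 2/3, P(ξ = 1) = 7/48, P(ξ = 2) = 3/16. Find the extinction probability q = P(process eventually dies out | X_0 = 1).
q = 1

Mean offspring μ = 0·2/3 + 1·7/48 + 2·3/16 = 25/48 ≤ 1. For μ ≤ 1 with offspring not concentrated at 1, the Galton-Watson process goes extinct almost surely, so q = 1.
(Algebraic check: The pgf is f(s) = 2/3 + 7/48·s + 3/16·s². The extinction probability q is the smallest fixed point of f in [0, 1]. Setting s = f(s):
  3/16·s² + (7/48 − 1)·s + 2/3 = 0
  3/16·s² − (2/3 + 3/16)·s + 2/3 = 0
which factors as (s − 1)·(3/16·s − 2/3) = 0, giving roots s = 1 and s = (2/3)/(3/16) = 32/9. Since 32/9 ≥ 1, the smallest root in [0, 1] is s = 1.)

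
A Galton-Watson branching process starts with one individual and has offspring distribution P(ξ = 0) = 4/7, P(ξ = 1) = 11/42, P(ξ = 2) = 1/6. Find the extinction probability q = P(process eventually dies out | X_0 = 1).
q = 1

Mean offspring μ = 0·4/7 + 1·11/42 + 2·1/6 = 25/42 ≤ 1. For μ ≤ 1 with offspring not concentrated at 1, the Galton-Watson process goes extinct almost surely, so q = 1.
(Algebraic check: The pgf is f(s) = 4/7 + 11/42·s + 1/6·s². The extinction probability q is the smallest fixed point of f in [0, 1]. Setting s = f(s):
  1/6·s² + (11/42 − 1)·s + 4/7 = 0
  1/6·s² − (4/7 + 1/6)·s + 4/7 = 0
which factors as (s − 1)·(1/6·s − 4/7) = 0, giving roots s = 1 and s = (4/7)/(1/6) = 24/7. Since 24/7 ≥ 1, the smallest root in [0, 1] is s = 1.)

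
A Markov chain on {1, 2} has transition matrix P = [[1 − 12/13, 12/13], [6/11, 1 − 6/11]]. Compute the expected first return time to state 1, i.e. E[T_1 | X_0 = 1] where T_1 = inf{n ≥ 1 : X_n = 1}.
E[T_1 | X_0 = 1] = 1/π_1 = 35/13

For an irreducible recurrent Markov chain with stationary distribution π, E[T_i | X_0 = i] = 1/π_i (Kac's formula). Here π_1 = (6/11)/(12/13 + 6/11) = (6/11)/(210/143) = 13/35, so E[T_1 | X_0 = 1] = 1/π_1 = (12/13 + 6/11)/(6/11) = (210/143)/(6/11) = 35/13.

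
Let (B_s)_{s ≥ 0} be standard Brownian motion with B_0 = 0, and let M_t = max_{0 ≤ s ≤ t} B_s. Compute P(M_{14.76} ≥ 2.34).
P(M_{14.76} ≥ 2.34) = 2·P(B_{14.76} ≥ 2.34) = 2(1 − Φ(2.34/√14.76)) ≈ 0.5425

By the reflection principle for Brownian motion, P(M_t ≥ a) = 2 · P(B_t ≥ a) for a ≥ 0. Since B_t ~ N(0, t), P(B_t ≥ 2.34) = 1 − Φ(2.34/√t) = 1 − Φ(2.34/√14.76) = 1 − Φ(0.6091). So
  P(M_{14.76} ≥ 2.34) = 2(1 − Φ(0.6091)) ≈ 0.5425.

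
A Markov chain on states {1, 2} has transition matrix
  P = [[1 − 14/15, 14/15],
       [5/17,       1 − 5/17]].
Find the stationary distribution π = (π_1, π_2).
π_1 = 75/313, π_2 = 238/313

Solve πP = π with π_1 + π_2 = 1. From πP = π: π_1 · (1 − 14/15) + π_2 · 5/17 = π_1 ⇒ π_2 · 5/17 = π_1 · 14/15 ⇒ π_2/π_1 = (14/15)/(5/17) = 238/75. Together with π_1 + π_2 = 1:
  π_1 = (5/17)/(14/15 + 5/17) = (5/17)/(313/255) = 75/313,
  π_2 = (14/15)/(14/15 + 5/17) = (14/15)/(313/255) = 238/313.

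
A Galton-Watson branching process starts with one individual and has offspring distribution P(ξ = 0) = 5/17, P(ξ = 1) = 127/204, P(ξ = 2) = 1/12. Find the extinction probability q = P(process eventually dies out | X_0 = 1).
q = 1

Mean offspring μ = 0·5/17 + 1·127/204 + 2·1/12 = 161/204 ≤ 1. For μ ≤ 1 with offspring not concentrated at 1, the Galton-Watson process goes extinct almost surely, so q = 1.
(Algebraic check: The pgf is f(s) = 5/17 + 127/204·s + 1/12·s². The extinction probability q is the smallest fixed point of f in [0, 1]. Setting s = f(s):
  1/12·s² + (127/204 − 1)·s + 5/17 = 0
  1/12·s² − (5/17 + 1/12)·s + 5/17 = 0
which factors as (s − 1)·(1/12·s − 5/17) = 0, giving roots s = 1 and s = (5/17)/(1/12) = 60/17. Since 60/17 ≥ 1, the smallest root in [0, 1] is s = 1.)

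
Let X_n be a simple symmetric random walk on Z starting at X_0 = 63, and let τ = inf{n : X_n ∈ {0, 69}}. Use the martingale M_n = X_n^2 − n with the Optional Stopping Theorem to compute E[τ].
E[τ] = 378

M_n = X_n^2 − n is a martingale (since E[X_{n+1}^2 | F_n] = X_n^2 + 1). By OST (τ has finite mean in a bounded region), E[M_τ] = E[M_0] = X_0^2 − 0 = 63^2 = 3969. Also E[M_τ] = E[X_τ^2] − E[τ]. The walk exits at 0 or 69, with P(hit 69 first) = 63/69, so E[X_τ^2] = 69^2 · 63/69 + 0 = 4347. Thus E[τ] = E[X_τ^2] − E[M_τ] = 4347 − 3969 = 378 = 63(69 − 63) = 378.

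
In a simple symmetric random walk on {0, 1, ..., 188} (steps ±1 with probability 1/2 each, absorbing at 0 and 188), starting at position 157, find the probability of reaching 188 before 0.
P(hit 188 before 0) = 157/188

Let u_k = P(hit 188 before 0 | start at k). Then u_0 = 0, u_188 = 1, and u_k = u_{k-1}/2 + u_{k+1}/2 for 1 ≤ k ≤ 187. This harmonic recurrence is solved by u_k = k/188, giving u_157 = 157/188.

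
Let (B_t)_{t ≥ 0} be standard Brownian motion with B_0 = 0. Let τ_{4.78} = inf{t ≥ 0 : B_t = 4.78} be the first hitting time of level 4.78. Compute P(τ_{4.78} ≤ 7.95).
P(τ_{4.78} ≤ 7.95) = 2(1 − Φ(4.78/√7.95)) = 2(1 − Φ(1.6953)) ≈ 0.0900

By the reflection principle for standard BM, P(τ_b ≤ t) = 2 · P(B_t ≥ b). Since B_t ~ N(0, t), P(B_t ≥ 4.78) = 1 − Φ(4.78/√t) = 1 − Φ(4.78/√7.95) = 1 − Φ(1.6953) ≈ 0.04501. Doubling: P(τ_{4.78} ≤ 7.95) ≈ 2 · 0.04501 = 0.09002 ≈ 0.0900.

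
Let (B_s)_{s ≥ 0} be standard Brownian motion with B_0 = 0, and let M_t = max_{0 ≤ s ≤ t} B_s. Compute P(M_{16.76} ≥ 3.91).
P(M_{16.76} ≥ 3.91) = 2·P(B_{16.76} ≥ 3.91) = 2(1 − Φ(3.91/√16.76)) ≈ 0.3395

By the reflection principle for Brownian motion, P(M_t ≥ a) = 2 · P(B_t ≥ a) for a ≥ 0. Since B_t ~ N(0, t), P(B_t ≥ 3.91) = 1 − Φ(3.91/√t) = 1 − Φ(3.91/√16.76) = 1 − Φ(0.9551). So
  P(M_{16.76} ≥ 3.91) = 2(1 − Φ(0.9551)) ≈ 0.3395.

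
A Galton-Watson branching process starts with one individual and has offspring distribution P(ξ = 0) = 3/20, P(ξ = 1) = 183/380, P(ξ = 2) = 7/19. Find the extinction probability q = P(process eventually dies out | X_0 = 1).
q = 57/140

The pgf is f(s) = 3/20 + 183/380·s + 7/19·s². The extinction probability q is the smallest fixed point of f in [0, 1]. Setting s = f(s):
  7/19·s² + (183/380 − 1)·s + 3/20 = 0
  7/19·s² − (3/20 + 7/19)·s + 3/20 = 0
which factors as (s − 1)·(7/19·s − 3/20) = 0, giving roots s = 1 and s = (3/20)/(7/19) = 57/140.
Mean offspring μ = 183/380 + 2·7/19 = 463/380 > 1 (supercritical), so q < 1. The extinction probability is the smaller root: q = (3/20)/(7/19) = 57/140.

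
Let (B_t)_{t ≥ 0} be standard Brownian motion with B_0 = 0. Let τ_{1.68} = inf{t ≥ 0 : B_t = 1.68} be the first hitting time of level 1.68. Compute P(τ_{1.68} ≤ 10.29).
P(τ_{1.68} ≤ 10.29) = 2(1 − Φ(1.68/√10.29)) = 2(1 − Φ(0.5237)) ≈ 0.6005

By the reflection principle for standard BM, P(τ_b ≤ t) = 2 · P(B_t ≥ b). Since B_t ~ N(0, t), P(B_t ≥ 1.68) = 1 − Φ(1.68/√t) = 1 − Φ(1.68/√10.29) = 1 − Φ(0.5237) ≈ 0.30024. Doubling: P(τ_{1.68} ≤ 10.29) ≈ 2 · 0.30024 = 0.60048 ≈ 0.6005.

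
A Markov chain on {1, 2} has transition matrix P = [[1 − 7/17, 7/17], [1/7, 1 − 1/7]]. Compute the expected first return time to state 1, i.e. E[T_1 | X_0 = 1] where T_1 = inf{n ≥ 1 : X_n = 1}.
E[T_1 | X_0 = 1] = 1/π_1 = 66/17

For an irreducible recurrent Markov chain with stationary distribution π, E[T_i | X_0 = i] = 1/π_i (Kac's formula). Here π_1 = (1/7)/(7/17 + 1/7) = (1/7)/(66/119) = 17/66, so E[T_1 | X_0 = 1] = 1/π_1 = (7/17 + 1/7)/(1/7) = (66/119)/(1/7) = 66/17.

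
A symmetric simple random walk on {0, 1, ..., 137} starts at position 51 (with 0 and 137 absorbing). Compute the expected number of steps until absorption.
E[τ | X_0 = 51] = 4386

Let v_k = E[τ | X_0 = k]. Boundary: v_0 = v_137 = 0. Recurrence: v_k = 1 + (v_{k-1} + v_{k+1})/2 for 1 ≤ k ≤ 136. The particular solution to v_k − (v_{k-1} + v_{k+1})/2 = 1 is v_k = −k^2. Adding homogeneous solution A + B k and matching boundaries gives v_k = k (137 − k). Substituting k = 51: v_51 = 51 · 86 = 4386.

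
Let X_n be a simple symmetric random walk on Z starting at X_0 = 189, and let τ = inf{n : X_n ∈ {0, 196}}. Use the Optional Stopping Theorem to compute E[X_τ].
E[X_τ] = 189

X_n is a martingale and τ is a bounded-mean stopping time (indeed τ is finite a.s. with bounded expectation since the walk is in a bounded region). By the OST, E[X_τ] = E[X_0] = 189. Equivalently: E[X_τ] = 196 · P(hit 196 first) + 0 · P(hit 0 first) = 196 · (189/196) = 189.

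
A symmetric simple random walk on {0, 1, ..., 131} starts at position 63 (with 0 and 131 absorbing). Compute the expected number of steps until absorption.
E[τ | X_0 = 63] = 4284

Let v_k = E[τ | X_0 = k]. Boundary: v_0 = v_131 = 0. Recurrence: v_k = 1 + (v_{k-1} + v_{k+1})/2 for 1 ≤ k ≤ 130. The particular solution to v_k − (v_{k-1} + v_{k+1})/2 = 1 is v_k = −k^2. Adding homogeneous solution A + B k and matching boundaries gives v_k = k (131 − k). Substituting k = 63: v_63 = 63 · 68 = 4284.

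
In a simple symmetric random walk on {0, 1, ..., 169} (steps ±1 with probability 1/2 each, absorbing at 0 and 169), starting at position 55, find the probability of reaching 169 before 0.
P(hit 169 before 0) = 55/169

Let u_k = P(hit 169 before 0 | start at k). Then u_0 = 0, u_169 = 1, and u_k = u_{k-1}/2 + u_{k+1}/2 for 1 ≤ k ≤ 168. This harmonic recurrence is solved by u_k = k/169, giving u_55 = 55/169.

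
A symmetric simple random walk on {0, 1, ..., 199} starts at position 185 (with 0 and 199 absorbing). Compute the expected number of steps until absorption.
E[τ | X_0 = 185] = 2590

Let v_k = E[τ | X_0 = k]. Boundary: v_0 = v_199 = 0. Recurrence: v_k = 1 + (v_{k-1} + v_{k+1})/2 for 1 ≤ k ≤ 198. The particular solution to v_k − (v_{k-1} + v_{k+1})/2 = 1 is v_k = −k^2. Adding homogeneous solution A + B k and matching boundaries gives v_k = k (199 − k). Substituting k = 185: v_185 = 185 · 14 = 2590.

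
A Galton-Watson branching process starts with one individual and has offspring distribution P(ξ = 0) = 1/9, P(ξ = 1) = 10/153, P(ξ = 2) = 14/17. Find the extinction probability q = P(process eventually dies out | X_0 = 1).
q = 17/126

The pgf is f(s) = 1/9 + 10/153·s + 14/17·s². The extinction probability q is the smallest fixed point of f in [0, 1]. Setting s = f(s):
  14/17·s² + (10/153 − 1)·s + 1/9 = 0
  14/17·s² − (1/9 + 14/17)·s + 1/9 = 0
which factors as (s − 1)·(14/17·s − 1/9) = 0, giving roots s = 1 and s = (1/9)/(14/17) = 17/126.
Mean offspring μ = 10/153 + 2·14/17 = 262/153 > 1 (supercritical), so q < 1. The extinction probability is the smaller root: q = (1/9)/(14/17) = 17/126.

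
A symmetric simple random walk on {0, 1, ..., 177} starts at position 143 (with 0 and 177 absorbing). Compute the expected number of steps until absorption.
E[τ | X_0 = 143] = 4862

Let v_k = E[τ | X_0 = k]. Boundary: v_0 = v_177 = 0. Recurrence: v_k = 1 + (v_{k-1} + v_{k+1})/2 for 1 ≤ k ≤ 176. The particular solution to v_k − (v_{k-1} + v_{k+1})/2 = 1 is v_k = −k^2. Adding homogeneous solution A + B k and matching boundaries gives v_k = k (177 − k). Substituting k = 143: v_143 = 143 · 34 = 4862.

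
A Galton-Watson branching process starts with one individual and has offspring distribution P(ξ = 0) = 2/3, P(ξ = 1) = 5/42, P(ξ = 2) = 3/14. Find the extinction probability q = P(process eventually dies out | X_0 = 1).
q = 1

Mean offspring μ = 0·2/3 + 1·5/42 + 2·3/14 = 23/42 ≤ 1. For μ ≤ 1 with offspring not concentrated at 1, the Galton-Watson process goes extinct almost surely, so q = 1.
(Algebraic check: The pgf is f(s) = 2/3 + 5/42·s + 3/14·s². The extinction probability q is the smallest fixed point of f in [0, 1]. Setting s = f(s):
  3/14·s² + (5/42 − 1)·s + 2/3 = 0
  3/14·s² − (2/3 + 3/14)·s + 2/3 = 0
which factors as (s − 1)·(3/14·s − 2/3) = 0, giving roots s = 1 and s = (2/3)/(3/14) = 28/9. Since 28/9 ≥ 1, the smallest root in [0, 1] is s = 1.)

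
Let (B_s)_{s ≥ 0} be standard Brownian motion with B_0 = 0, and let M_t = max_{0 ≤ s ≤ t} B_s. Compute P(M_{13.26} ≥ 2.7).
P(M_{13.26} ≥ 2.7) = 2·P(B_{13.26} ≥ 2.7) = 2(1 − Φ(2.7/√13.26)) ≈ 0.4584

By the reflection principle for Brownian motion, P(M_t ≥ a) = 2 · P(B_t ≥ a) for a ≥ 0. Since B_t ~ N(0, t), P(B_t ≥ 2.7) = 1 − Φ(2.7/√t) = 1 − Φ(2.7/√13.26) = 1 − Φ(0.7415). So
  P(M_{13.26} ≥ 2.7) = 2(1 − Φ(0.7415)) ≈ 0.4584.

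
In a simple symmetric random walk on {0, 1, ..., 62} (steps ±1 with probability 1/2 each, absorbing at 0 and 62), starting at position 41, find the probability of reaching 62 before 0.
P(hit 62 before 0) = 41/62

Let u_k = P(hit 62 before 0 | start at k). Then u_0 = 0, u_62 = 1, and u_k = u_{k-1}/2 + u_{k+1}/2 for 1 ≤ k ≤ 61. This harmonic recurrence is solved by u_k = k/62, giving u_41 = 41/62.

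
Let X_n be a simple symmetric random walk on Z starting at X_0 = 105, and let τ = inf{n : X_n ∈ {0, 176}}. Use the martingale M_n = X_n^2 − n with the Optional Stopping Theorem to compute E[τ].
E[τ] = 7455

M_n = X_n^2 − n is a martingale (since E[X_{n+1}^2 | F_n] = X_n^2 + 1). By OST (τ has finite mean in a bounded region), E[M_τ] = E[M_0] = X_0^2 − 0 = 105^2 = 11025. Also E[M_τ] = E[X_τ^2] − E[τ]. The walk exits at 0 or 176, with P(hit 176 first) = 105/176, so E[X_τ^2] = 176^2 · 105/176 + 0 = 18480. Thus E[τ] = E[X_τ^2] − E[M_τ] = 18480 − 11025 = 7455 = 105(176 − 105) = 7455.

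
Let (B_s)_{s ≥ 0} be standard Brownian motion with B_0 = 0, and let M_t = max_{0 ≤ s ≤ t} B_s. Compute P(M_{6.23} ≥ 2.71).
P(M_{6.23} ≥ 2.71) = 2·P(B_{6.23} ≥ 2.71) = 2(1 − Φ(2.71/√6.23)) ≈ 0.2776

By the reflection principle for Brownian motion, P(M_t ≥ a) = 2 · P(B_t ≥ a) for a ≥ 0. Since B_t ~ N(0, t), P(B_t ≥ 2.71) = 1 − Φ(2.71/√t) = 1 − Φ(2.71/√6.23) = 1 − Φ(1.0857). So
  P(M_{6.23} ≥ 2.71) = 2(1 − Φ(1.0857)) ≈ 0.2776.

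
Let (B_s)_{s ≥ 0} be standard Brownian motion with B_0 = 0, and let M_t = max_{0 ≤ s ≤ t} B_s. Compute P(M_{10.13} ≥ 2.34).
P(M_{10.13} ≥ 2.34) = 2·P(B_{10.13} ≥ 2.34) = 2(1 − Φ(2.34/√10.13)) ≈ 0.4622

By the reflection principle for Brownian motion, P(M_t ≥ a) = 2 · P(B_t ≥ a) for a ≥ 0. Since B_t ~ N(0, t), P(B_t ≥ 2.34) = 1 − Φ(2.34/√t) = 1 − Φ(2.34/√10.13) = 1 − Φ(0.7352). So
  P(M_{10.13} ≥ 2.34) = 2(1 − Φ(0.7352)) ≈ 0.4622.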